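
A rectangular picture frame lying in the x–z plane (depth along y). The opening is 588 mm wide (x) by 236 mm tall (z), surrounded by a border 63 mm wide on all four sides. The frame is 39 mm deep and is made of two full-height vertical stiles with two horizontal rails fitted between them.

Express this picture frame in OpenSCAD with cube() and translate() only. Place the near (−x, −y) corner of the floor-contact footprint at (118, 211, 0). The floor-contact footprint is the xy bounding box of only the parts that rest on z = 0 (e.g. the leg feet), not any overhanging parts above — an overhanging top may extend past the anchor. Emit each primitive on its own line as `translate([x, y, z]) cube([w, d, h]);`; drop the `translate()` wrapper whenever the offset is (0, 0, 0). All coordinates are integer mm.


translate([118, 211, 0]) cube([63, 39, 362]);
translate([769, 211, 0]) cube([63, 39, 362]);
translate([181, 211, 0]) cube([588, 39, 63]);
translate([181, 211, 299]) cube([588, 39, 63]);


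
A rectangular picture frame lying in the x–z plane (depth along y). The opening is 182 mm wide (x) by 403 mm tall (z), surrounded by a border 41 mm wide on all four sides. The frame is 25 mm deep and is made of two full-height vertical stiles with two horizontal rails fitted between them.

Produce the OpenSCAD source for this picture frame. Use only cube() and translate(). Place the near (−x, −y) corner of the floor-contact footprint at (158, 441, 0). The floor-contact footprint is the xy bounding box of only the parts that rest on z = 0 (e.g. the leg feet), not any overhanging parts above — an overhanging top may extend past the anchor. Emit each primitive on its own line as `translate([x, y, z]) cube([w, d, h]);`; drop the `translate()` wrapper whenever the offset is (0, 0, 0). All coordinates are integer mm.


translate([158, 441, 0]) cube([41, 25, 485]);
translate([381, 441, 0]) cube([41, 25, 485]);
translate([199, 441, 0]) cube([182, 25, 41]);
translate([199, 441, 444]) cube([182, 25, 41]);


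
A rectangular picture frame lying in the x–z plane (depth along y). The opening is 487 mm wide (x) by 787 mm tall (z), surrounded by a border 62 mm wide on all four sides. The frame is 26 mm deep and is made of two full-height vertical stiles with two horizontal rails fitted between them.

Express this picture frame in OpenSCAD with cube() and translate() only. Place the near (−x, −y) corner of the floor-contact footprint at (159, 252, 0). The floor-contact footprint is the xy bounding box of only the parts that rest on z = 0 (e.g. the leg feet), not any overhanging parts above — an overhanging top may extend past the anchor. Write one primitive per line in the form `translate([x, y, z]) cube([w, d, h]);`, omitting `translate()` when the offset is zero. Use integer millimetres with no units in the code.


translate([159, 252, 0]) cube([62, 26, 911]);
translate([708, 252, 0]) cube([62, 26, 911]);
translate([221, 252, 0]) cube([487, 26, 62]);
translate([221, 252, 849]) cube([487, 26, 62]);


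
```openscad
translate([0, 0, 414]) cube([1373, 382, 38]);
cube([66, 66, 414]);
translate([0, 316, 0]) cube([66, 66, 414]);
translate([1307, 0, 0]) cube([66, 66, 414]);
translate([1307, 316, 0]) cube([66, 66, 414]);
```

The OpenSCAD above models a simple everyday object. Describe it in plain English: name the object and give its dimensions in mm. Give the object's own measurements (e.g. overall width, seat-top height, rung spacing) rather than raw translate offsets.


A bench: a 1373×382 mm seat slab, 38 mm thick, top at z = 452 mm, on four 66×66 mm square legs flush with the seat corners and standing on z = 0.


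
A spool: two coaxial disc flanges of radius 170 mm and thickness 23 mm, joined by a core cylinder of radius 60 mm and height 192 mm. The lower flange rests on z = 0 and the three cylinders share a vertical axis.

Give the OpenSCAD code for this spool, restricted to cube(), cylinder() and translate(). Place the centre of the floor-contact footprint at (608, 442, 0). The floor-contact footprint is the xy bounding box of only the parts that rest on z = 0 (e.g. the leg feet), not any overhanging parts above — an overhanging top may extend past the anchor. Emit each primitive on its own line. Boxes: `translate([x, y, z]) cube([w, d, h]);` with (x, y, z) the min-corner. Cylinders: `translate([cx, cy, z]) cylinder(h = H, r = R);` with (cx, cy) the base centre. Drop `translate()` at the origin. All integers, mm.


translate([608, 442, 0]) cylinder(h = 23, r = 170);
translate([608, 442, 23]) cylinder(h = 192, r = 60);
translate([608, 442, 215]) cylinder(h = 23, r = 170);


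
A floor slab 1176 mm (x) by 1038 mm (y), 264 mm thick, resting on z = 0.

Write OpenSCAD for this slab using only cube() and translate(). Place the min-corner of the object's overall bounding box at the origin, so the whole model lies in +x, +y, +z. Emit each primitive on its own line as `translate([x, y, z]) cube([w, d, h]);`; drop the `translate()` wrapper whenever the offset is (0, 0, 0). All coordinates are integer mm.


cube([1176, 1038, 264]);


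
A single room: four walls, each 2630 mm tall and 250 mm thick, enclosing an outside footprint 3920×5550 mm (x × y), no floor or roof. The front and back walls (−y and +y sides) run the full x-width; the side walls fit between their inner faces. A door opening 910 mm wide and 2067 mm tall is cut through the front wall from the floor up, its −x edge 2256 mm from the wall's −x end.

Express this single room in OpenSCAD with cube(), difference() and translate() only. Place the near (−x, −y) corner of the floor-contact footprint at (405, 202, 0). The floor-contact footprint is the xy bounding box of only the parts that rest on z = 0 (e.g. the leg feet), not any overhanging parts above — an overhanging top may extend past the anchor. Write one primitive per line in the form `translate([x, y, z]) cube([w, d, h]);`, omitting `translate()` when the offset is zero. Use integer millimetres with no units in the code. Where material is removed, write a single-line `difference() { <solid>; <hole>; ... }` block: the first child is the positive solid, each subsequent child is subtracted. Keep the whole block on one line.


difference() { translate([405, 202, 0]) cube([3920, 250, 2630]); translate([2661, 202, 0]) cube([910, 250, 2067]); }
translate([405, 5502, 0]) cube([3920, 250, 2630]);
translate([405, 452, 0]) cube([250, 5050, 2630]);
translate([4075, 452, 0]) cube([250, 5050, 2630]);


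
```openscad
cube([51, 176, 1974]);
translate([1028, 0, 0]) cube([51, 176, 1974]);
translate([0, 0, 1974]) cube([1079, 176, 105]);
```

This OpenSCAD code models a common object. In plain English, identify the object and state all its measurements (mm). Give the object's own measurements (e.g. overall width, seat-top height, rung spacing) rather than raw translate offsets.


A door frame. The clear opening is 977 mm wide and 1974 mm high. Two 51 mm wide jambs, 176 mm deep, stand either side of the opening from the floor to the top of the opening. A 105 mm thick head sits across the top of both jambs, spanning the full outside width of the frame.


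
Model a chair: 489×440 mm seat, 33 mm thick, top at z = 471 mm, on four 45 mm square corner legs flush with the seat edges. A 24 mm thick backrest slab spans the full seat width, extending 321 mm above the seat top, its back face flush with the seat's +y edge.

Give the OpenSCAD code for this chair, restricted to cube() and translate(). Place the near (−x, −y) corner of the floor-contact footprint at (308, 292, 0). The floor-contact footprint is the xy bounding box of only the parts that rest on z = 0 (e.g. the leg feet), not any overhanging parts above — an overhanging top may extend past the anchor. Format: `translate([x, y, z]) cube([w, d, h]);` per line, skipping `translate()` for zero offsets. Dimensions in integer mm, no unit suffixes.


translate([308, 292, 438]) cube([489, 440, 33]);
translate([308, 292, 0]) cube([45, 45, 438]);
translate([752, 292, 0]) cube([45, 45, 438]);
translate([308, 687, 0]) cube([45, 45, 438]);
translate([752, 687, 0]) cube([45, 45, 438]);
translate([308, 708, 471]) cube([489, 24, 321]);


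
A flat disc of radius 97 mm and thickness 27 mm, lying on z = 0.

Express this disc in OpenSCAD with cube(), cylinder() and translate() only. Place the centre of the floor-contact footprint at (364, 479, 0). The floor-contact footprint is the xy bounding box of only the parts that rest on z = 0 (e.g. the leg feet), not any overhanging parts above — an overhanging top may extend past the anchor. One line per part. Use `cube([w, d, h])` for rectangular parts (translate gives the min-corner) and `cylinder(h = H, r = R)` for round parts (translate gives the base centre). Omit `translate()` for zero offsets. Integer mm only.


translate([364, 479, 0]) cylinder(h = 27, r = 97);


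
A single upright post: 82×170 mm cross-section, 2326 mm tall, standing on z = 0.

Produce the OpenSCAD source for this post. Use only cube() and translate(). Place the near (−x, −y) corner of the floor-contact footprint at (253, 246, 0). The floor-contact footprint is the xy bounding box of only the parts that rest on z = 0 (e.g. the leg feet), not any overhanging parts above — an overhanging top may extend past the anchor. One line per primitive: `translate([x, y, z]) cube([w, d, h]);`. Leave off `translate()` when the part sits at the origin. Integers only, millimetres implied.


translate([253, 246, 0]) cube([82, 170, 2326]);


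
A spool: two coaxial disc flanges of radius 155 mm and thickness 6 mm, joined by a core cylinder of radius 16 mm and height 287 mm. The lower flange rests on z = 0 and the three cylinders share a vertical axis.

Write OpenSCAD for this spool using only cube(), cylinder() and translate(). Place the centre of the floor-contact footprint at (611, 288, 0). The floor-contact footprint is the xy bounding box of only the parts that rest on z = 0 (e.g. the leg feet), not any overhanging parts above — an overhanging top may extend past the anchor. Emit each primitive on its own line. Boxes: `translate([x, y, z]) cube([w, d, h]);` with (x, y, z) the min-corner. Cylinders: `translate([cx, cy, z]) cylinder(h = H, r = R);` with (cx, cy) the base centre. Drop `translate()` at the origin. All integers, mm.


translate([611, 288, 0]) cylinder(h = 6, r = 155);
translate([611, 288, 6]) cylinder(h = 287, r = 16);
translate([611, 288, 293]) cylinder(h = 6, r = 155);


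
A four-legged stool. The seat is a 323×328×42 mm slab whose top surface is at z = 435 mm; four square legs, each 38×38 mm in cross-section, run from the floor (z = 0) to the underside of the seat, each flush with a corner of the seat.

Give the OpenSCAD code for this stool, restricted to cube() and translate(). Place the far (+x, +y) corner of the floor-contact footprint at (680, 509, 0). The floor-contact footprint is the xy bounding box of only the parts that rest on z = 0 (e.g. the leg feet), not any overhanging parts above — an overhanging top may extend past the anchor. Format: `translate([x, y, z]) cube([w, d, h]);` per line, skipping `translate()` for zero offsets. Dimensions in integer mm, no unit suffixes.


translate([357, 181, 393]) cube([323, 328, 42]);
translate([357, 181, 0]) cube([38, 38, 393]);
translate([642, 181, 0]) cube([38, 38, 393]);
translate([357, 471, 0]) cube([38, 38, 393]);
translate([642, 471, 0]) cube([38, 38, 393]);


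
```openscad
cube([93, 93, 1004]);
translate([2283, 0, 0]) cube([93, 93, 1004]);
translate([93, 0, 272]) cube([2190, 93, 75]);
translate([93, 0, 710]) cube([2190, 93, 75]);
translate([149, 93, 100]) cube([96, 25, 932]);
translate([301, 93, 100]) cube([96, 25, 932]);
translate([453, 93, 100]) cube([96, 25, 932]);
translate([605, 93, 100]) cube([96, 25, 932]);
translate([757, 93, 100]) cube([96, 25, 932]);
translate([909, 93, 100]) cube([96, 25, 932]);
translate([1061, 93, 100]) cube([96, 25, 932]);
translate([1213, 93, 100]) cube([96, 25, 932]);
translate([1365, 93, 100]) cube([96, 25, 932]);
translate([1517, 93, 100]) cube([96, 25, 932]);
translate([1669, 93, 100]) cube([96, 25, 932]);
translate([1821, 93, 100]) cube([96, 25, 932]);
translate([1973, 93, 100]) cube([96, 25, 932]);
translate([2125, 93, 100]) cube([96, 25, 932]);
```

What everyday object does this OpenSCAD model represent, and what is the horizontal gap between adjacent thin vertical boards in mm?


A fence section. The picket gap is 56 mm.

Two posts, two rails, 14 pickets — a fence section. Span 2190 mm holds 14 pickets of 96 mm with 15 equal gaps: ⌊(2190 − 14·96) / 15⌋ = 56 mm.


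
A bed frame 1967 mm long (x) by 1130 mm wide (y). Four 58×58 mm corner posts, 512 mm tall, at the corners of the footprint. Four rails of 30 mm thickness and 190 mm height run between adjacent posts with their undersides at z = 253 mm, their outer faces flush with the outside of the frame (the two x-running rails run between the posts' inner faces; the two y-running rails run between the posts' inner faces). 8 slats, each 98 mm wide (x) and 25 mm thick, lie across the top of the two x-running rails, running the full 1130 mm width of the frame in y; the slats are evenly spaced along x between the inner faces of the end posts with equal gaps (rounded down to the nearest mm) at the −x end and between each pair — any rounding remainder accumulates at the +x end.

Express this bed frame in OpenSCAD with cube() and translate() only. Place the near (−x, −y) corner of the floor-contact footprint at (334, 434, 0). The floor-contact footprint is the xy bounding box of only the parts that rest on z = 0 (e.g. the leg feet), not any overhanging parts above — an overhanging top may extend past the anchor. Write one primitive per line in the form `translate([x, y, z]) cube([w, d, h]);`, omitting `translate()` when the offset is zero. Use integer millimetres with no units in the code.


// slat z = rail_z + rail_h = 253 + 190 = 443
// slat gap = ⌊(1851 − 8·98) / 9⌋ = 118
translate([334, 434, 0]) cube([58, 58, 512]);
translate([334, 1506, 0]) cube([58, 58, 512]);
translate([2243, 434, 0]) cube([58, 58, 512]);
translate([2243, 1506, 0]) cube([58, 58, 512]);
translate([392, 434, 253]) cube([1851, 30, 190]);
translate([392, 1534, 253]) cube([1851, 30, 190]);
translate([334, 492, 253]) cube([30, 1014, 190]);
translate([2271, 492, 253]) cube([30, 1014, 190]);
translate([510, 434, 443]) cube([98, 1130, 25]);
translate([726, 434, 443]) cube([98, 1130, 25]);
translate([942, 434, 443]) cube([98, 1130, 25]);
translate([1158, 434, 443]) cube([98, 1130, 25]);
translate([1374, 434, 443]) cube([98, 1130, 25]);
translate([1590, 434, 443]) cube([98, 1130, 25]);
translate([1806, 434, 443]) cube([98, 1130, 25]);
translate([2022, 434, 443]) cube([98, 1130, 25]);


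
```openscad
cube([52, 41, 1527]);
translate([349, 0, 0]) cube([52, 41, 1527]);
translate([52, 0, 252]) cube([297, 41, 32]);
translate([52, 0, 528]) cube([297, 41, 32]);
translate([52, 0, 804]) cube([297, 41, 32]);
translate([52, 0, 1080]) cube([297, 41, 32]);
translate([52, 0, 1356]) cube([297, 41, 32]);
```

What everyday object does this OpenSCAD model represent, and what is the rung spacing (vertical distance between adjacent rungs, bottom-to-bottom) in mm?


A ladder. The rung spacing is 276 mm.

Two tall 52×41 posts with 5 short bars between them — a ladder. Adjacent rungs sit at z = 252 and z = 528, so the spacing is 528 − 252 = 276 mm.


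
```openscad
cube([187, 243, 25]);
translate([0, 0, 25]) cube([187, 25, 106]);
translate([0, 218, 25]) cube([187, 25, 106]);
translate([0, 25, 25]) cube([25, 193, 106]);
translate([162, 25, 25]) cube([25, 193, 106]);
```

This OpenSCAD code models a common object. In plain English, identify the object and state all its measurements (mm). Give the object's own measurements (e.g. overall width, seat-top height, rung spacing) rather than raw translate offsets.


An open-topped rectangular box: outside dimensions 187×243×131 mm, with a uniform wall and base thickness of 25 mm. The base is a full 187×243 slab on the floor; four walls sit on top of the base. The front and back walls (the −y and +y sides) span the full width; the two side walls fit between them.


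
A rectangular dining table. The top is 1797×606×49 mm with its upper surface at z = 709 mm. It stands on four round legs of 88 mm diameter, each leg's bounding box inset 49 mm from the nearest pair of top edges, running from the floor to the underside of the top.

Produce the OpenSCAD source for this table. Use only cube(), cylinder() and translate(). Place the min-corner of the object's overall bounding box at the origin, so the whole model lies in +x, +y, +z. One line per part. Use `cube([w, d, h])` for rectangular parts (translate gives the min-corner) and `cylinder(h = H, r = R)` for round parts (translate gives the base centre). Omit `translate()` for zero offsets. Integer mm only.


translate([0, 0, 660]) cube([1797, 606, 49]);
translate([93, 93, 0]) cylinder(h = 660, r = 44);
translate([1704, 93, 0]) cylinder(h = 660, r = 44);
translate([93, 513, 0]) cylinder(h = 660, r = 44);
translate([1704, 513, 0]) cylinder(h = 660, r = 44);


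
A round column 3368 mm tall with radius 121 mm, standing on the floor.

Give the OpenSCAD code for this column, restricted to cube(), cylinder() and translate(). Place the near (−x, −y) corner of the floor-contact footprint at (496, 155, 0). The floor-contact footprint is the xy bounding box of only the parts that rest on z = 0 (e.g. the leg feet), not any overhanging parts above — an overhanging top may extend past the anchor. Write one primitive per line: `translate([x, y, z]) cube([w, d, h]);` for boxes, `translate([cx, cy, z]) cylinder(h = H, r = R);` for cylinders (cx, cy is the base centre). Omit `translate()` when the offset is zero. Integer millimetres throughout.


translate([617, 276, 0]) cylinder(h = 3368, r = 121);


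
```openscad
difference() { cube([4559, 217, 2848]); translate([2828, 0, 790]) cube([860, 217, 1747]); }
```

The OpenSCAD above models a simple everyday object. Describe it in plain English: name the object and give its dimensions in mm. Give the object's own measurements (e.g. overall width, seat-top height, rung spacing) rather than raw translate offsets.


A wall 4559 mm long (x), 217 mm thick (y), 2848 mm tall, with a rectangular window opening cut through it. The opening is 860 mm wide and 1747 mm tall; its sill is at z = 790 mm and its near (−x) edge is 2828 mm from the wall's −x end. The opening passes through the full wall thickness.


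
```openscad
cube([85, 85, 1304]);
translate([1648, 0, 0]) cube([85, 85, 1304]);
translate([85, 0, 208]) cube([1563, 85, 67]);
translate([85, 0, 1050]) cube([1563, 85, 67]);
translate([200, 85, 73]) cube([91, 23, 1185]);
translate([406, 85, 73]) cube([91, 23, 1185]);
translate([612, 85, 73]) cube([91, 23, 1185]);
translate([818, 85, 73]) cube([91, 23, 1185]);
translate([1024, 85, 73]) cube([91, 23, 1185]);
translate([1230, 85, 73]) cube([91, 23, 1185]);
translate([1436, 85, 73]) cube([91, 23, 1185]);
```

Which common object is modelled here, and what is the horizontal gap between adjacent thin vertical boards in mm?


A fence section. The picket gap is 115 mm.

Two posts, two rails, 7 pickets — a fence section. Span 1563 mm holds 7 pickets of 91 mm with 8 equal gaps: ⌊(1563 − 7·91) / 8⌋ = 115 mm.


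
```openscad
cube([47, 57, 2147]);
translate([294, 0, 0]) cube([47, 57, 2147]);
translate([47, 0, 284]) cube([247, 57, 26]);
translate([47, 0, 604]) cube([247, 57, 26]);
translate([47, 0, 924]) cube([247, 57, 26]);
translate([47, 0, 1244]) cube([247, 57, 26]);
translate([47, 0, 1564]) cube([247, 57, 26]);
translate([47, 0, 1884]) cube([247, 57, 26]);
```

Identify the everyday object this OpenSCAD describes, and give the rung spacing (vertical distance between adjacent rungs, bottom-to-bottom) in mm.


A ladder. The rung spacing is 320 mm.

Two tall 47×57 posts with 6 short bars between them — a ladder. Adjacent rungs sit at z = 284 and z = 604, so the spacing is 604 − 284 = 320 mm.


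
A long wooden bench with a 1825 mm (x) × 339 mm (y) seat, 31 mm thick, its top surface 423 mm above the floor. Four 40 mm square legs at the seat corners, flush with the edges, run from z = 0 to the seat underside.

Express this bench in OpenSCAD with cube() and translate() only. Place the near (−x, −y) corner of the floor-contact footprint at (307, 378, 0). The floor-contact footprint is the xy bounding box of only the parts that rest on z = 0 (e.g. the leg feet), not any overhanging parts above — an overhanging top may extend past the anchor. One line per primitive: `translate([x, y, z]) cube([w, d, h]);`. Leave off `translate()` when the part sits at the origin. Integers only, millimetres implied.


// leg_h = 423 − 31 = 392
translate([307, 378, 392]) cube([1825, 339, 31]);
translate([307, 378, 0]) cube([40, 40, 392]);
translate([307, 677, 0]) cube([40, 40, 392]);
translate([2092, 378, 0]) cube([40, 40, 392]);
translate([2092, 677, 0]) cube([40, 40, 392]);


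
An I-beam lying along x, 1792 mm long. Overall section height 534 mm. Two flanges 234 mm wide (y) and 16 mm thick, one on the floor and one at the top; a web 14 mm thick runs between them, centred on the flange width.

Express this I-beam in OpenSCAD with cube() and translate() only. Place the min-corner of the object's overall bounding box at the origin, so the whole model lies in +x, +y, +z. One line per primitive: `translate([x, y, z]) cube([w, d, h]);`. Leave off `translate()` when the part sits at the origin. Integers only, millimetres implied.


cube([1792, 234, 16]);
translate([0, 110, 16]) cube([1792, 14, 502]);
translate([0, 0, 518]) cube([1792, 234, 16]);


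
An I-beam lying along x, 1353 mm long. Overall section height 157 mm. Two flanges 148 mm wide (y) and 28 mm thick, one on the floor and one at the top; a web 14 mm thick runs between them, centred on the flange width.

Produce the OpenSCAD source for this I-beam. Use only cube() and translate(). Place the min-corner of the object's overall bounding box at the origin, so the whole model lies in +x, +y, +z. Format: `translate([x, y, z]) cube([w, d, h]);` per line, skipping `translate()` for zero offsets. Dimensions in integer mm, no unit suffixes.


cube([1353, 148, 28]);
translate([0, 67, 28]) cube([1353, 14, 101]);
translate([0, 0, 129]) cube([1353, 148, 28]);


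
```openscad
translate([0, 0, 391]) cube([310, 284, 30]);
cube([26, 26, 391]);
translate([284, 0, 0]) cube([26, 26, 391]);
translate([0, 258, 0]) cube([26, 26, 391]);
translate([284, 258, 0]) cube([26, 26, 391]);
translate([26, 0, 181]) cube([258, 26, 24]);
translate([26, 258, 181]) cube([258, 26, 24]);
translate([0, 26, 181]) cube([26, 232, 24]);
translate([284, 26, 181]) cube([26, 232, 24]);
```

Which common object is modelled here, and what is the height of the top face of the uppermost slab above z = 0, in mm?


A stool. The seat height is 421 mm.

A 310×284×30 slab at z = 391 on four corner posts — a stool. The seat top is 391 + 30 = 421 mm.


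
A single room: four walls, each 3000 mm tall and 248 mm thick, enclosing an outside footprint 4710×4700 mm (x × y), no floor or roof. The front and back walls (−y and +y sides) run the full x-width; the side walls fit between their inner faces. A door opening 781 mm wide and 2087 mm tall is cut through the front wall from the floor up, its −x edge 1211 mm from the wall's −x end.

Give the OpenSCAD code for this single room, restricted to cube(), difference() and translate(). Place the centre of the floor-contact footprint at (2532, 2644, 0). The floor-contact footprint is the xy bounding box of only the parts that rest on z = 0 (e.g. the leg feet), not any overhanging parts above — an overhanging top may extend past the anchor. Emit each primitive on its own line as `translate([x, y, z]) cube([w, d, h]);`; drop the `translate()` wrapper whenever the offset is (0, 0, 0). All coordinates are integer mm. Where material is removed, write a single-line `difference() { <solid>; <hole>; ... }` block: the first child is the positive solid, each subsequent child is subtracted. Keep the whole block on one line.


difference() { translate([177, 294, 0]) cube([4710, 248, 3000]); translate([1388, 294, 0]) cube([781, 248, 2087]); }
translate([177, 4746, 0]) cube([4710, 248, 3000]);
translate([177, 542, 0]) cube([248, 4204, 3000]);
translate([4639, 542, 0]) cube([248, 4204, 3000]);


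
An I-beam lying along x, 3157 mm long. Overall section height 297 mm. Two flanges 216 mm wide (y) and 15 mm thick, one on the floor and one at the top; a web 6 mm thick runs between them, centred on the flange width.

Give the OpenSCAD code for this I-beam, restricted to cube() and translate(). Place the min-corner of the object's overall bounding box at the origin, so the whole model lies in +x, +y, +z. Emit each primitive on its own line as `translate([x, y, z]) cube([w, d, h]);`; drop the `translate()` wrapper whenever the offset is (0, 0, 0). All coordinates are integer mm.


cube([3157, 216, 15]);
translate([0, 105, 15]) cube([3157, 6, 267]);
translate([0, 0, 282]) cube([3157, 216, 15]);


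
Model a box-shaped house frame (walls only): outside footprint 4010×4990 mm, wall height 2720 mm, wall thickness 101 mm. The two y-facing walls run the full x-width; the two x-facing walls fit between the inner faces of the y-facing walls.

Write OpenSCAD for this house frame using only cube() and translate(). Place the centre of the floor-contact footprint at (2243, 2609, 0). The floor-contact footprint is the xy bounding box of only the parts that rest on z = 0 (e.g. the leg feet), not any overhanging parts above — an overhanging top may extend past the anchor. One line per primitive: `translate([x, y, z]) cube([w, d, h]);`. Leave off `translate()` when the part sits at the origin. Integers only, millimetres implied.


translate([238, 114, 0]) cube([4010, 101, 2720]);
translate([238, 5003, 0]) cube([4010, 101, 2720]);
translate([238, 215, 0]) cube([101, 4788, 2720]);
translate([4147, 215, 0]) cube([101, 4788, 2720]);


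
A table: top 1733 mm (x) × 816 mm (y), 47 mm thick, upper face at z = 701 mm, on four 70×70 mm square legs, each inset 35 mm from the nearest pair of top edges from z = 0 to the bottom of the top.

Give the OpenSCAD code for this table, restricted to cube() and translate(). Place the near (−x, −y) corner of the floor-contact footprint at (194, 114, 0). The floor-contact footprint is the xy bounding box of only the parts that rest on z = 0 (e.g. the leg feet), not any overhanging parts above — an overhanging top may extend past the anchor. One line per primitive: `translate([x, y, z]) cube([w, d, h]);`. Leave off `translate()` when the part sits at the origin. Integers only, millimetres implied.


translate([159, 79, 654]) cube([1733, 816, 47]);
translate([194, 114, 0]) cube([70, 70, 654]);
translate([1787, 114, 0]) cube([70, 70, 654]);
translate([194, 790, 0]) cube([70, 70, 654]);
translate([1787, 790, 0]) cube([70, 70, 654]);


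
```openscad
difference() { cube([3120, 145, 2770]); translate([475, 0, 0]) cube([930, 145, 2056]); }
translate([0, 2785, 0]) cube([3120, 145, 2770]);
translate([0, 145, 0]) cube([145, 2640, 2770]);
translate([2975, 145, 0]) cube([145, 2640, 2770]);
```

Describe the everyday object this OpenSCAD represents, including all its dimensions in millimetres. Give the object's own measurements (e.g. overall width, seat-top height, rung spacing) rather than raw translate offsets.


A single room: four walls, each 2770 mm tall and 145 mm thick, enclosing an outside footprint 3120×2930 mm (x × y), no floor or roof. The front and back walls (−y and +y sides) run the full x-width; the side walls fit between their inner faces. A door opening 930 mm wide and 2056 mm tall is cut through the front wall from the floor up, its −x edge 475 mm from the wall's −x end.


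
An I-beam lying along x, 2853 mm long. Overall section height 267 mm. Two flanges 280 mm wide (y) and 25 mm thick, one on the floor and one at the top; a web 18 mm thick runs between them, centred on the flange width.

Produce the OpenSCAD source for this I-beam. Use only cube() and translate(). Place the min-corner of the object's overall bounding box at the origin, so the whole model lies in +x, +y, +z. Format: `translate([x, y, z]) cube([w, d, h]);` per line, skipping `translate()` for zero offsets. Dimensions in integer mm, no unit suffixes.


cube([2853, 280, 25]);
translate([0, 131, 25]) cube([2853, 18, 217]);
translate([0, 0, 242]) cube([2853, 280, 25]);


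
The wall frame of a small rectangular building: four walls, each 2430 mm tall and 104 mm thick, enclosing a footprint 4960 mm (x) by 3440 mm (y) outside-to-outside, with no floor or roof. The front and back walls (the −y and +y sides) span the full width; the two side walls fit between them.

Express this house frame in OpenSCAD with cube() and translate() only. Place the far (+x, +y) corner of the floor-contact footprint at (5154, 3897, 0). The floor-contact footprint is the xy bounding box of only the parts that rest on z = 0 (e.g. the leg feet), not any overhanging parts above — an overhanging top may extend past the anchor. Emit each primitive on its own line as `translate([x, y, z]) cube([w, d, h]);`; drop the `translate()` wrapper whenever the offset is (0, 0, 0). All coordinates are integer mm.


translate([194, 457, 0]) cube([4960, 104, 2430]);
translate([194, 3793, 0]) cube([4960, 104, 2430]);
translate([194, 561, 0]) cube([104, 3232, 2430]);
translate([5050, 561, 0]) cube([104, 3232, 2430]);


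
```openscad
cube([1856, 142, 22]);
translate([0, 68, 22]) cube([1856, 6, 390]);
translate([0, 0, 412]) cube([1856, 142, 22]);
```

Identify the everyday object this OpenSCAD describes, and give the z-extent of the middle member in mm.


An I-beam. The web height is 390 mm.

Two wide flanges with a thin centred web — an I-beam. Overall 434 mm minus two 22 mm flanges gives a web of 434 − 2·22 = 390 mm.


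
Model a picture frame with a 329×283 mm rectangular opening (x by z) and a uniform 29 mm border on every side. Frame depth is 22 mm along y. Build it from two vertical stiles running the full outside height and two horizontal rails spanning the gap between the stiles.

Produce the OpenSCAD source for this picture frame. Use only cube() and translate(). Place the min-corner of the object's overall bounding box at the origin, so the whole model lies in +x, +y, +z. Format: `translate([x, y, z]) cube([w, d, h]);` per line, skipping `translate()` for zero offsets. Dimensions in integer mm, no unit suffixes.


cube([29, 22, 341]);
translate([358, 0, 0]) cube([29, 22, 341]);
translate([29, 0, 0]) cube([329, 22, 29]);
translate([29, 0, 312]) cube([329, 22, 29]);


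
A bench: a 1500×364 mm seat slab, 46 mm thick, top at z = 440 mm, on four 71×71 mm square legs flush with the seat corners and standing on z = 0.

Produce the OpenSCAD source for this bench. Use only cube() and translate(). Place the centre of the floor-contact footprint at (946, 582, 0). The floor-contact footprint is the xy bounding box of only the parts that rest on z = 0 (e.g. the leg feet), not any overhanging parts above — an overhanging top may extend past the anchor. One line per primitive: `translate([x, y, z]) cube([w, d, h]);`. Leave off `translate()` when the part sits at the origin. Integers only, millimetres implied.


translate([196, 400, 394]) cube([1500, 364, 46]);
translate([196, 400, 0]) cube([71, 71, 394]);
translate([196, 693, 0]) cube([71, 71, 394]);
translate([1625, 400, 0]) cube([71, 71, 394]);
translate([1625, 693, 0]) cube([71, 71, 394]);


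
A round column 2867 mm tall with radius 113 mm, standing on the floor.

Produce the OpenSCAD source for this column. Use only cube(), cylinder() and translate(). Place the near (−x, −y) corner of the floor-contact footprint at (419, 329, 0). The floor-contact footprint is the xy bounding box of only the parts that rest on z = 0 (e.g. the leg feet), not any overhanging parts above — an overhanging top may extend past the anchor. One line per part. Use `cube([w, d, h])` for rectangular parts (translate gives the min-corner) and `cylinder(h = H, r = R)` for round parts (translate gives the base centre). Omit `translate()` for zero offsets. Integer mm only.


translate([532, 442, 0]) cylinder(h = 2867, r = 113);


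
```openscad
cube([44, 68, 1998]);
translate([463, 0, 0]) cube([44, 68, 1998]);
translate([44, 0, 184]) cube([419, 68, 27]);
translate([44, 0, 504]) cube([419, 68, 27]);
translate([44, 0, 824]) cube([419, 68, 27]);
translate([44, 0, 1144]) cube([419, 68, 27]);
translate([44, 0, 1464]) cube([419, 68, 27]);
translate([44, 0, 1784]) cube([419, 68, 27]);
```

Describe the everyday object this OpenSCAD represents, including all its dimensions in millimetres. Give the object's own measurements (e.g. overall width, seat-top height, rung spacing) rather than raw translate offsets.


A straight ladder. Two 44×68 mm vertical rails, 1998 mm tall, stand 507 mm apart (outside-to-outside) with their front faces coplanar on the −y side. 6 rungs, each 68 mm deep and 27 mm tall, span between the inner faces of the rails, front faces flush with the rails. The lowest rung's underside is at z = 184 mm and rungs are spaced 320 mm apart (underside to underside).


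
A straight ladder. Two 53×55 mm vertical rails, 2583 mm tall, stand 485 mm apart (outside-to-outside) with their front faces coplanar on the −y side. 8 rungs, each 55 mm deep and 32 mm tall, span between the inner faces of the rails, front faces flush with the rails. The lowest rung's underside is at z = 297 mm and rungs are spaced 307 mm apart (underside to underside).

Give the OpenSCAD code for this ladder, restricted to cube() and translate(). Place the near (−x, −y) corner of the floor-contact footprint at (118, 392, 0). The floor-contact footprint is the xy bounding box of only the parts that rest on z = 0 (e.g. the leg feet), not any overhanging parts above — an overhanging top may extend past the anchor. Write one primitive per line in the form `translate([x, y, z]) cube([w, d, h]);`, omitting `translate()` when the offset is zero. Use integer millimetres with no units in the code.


translate([118, 392, 0]) cube([53, 55, 2583]);
translate([550, 392, 0]) cube([53, 55, 2583]);
translate([171, 392, 297]) cube([379, 55, 32]);
translate([171, 392, 604]) cube([379, 55, 32]);
translate([171, 392, 911]) cube([379, 55, 32]);
translate([171, 392, 1218]) cube([379, 55, 32]);
translate([171, 392, 1525]) cube([379, 55, 32]);
translate([171, 392, 1832]) cube([379, 55, 32]);
translate([171, 392, 2139]) cube([379, 55, 32]);
translate([171, 392, 2446]) cube([379, 55, 32]);


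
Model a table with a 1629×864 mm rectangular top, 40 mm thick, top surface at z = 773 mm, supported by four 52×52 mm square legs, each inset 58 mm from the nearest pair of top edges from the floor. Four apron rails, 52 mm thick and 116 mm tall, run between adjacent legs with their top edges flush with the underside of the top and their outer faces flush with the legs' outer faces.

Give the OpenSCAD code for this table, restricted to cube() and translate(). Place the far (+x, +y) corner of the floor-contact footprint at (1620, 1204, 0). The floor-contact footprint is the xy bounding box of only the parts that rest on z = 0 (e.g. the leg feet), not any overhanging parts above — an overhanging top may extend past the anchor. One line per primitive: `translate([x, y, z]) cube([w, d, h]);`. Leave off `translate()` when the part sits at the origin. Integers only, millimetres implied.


translate([49, 398, 733]) cube([1629, 864, 40]);
translate([107, 456, 0]) cube([52, 52, 733]);
translate([1568, 456, 0]) cube([52, 52, 733]);
translate([107, 1152, 0]) cube([52, 52, 733]);
translate([1568, 1152, 0]) cube([52, 52, 733]);
translate([159, 456, 617]) cube([1409, 52, 116]);
translate([159, 1152, 617]) cube([1409, 52, 116]);
translate([107, 508, 617]) cube([52, 644, 116]);
translate([1568, 508, 617]) cube([52, 644, 116]);


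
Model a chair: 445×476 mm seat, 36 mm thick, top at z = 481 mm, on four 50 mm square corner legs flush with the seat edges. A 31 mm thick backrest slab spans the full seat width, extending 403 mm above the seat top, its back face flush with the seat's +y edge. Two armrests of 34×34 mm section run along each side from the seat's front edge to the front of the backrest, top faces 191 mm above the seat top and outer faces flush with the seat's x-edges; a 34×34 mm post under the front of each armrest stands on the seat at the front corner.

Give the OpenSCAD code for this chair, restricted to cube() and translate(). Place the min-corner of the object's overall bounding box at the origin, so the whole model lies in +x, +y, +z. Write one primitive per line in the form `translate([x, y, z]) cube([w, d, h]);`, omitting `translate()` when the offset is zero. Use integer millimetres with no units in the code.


translate([0, 0, 445]) cube([445, 476, 36]);
cube([50, 50, 445]);
translate([395, 0, 0]) cube([50, 50, 445]);
translate([0, 426, 0]) cube([50, 50, 445]);
translate([395, 426, 0]) cube([50, 50, 445]);
translate([0, 445, 481]) cube([445, 31, 403]);
translate([0, 0, 638]) cube([34, 445, 34]);
translate([411, 0, 638]) cube([34, 445, 34]);
translate([0, 0, 481]) cube([34, 34, 157]);
translate([411, 0, 481]) cube([34, 34, 157]);


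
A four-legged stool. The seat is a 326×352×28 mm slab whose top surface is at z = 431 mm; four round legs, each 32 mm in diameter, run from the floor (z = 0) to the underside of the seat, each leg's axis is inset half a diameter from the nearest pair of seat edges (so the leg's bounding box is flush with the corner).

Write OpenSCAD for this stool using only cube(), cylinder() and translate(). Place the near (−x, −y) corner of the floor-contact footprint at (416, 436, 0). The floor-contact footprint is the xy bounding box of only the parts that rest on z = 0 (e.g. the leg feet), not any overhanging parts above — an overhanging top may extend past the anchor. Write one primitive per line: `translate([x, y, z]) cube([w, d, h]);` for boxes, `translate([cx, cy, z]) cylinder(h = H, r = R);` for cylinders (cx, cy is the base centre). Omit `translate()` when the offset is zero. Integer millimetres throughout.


// leg_h = 431 - 28 = 403
translate([416, 436, 403]) cube([326, 352, 28]);
translate([432, 452, 0]) cylinder(h = 403, r = 16);
translate([726, 452, 0]) cylinder(h = 403, r = 16);
translate([432, 772, 0]) cylinder(h = 403, r = 16);
translate([726, 772, 0]) cylinder(h = 403, r = 16);


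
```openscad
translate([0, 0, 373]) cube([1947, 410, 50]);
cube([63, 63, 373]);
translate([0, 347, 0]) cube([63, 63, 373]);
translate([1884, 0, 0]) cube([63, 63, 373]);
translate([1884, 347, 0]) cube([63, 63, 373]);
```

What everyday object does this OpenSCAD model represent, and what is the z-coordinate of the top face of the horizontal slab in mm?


A bench. The seat-top height is 423 mm.

A long slab on four corner posts — a bench. The slab sits at z = 373 with thickness 50, so the top is 373 + 50 = 423 mm.


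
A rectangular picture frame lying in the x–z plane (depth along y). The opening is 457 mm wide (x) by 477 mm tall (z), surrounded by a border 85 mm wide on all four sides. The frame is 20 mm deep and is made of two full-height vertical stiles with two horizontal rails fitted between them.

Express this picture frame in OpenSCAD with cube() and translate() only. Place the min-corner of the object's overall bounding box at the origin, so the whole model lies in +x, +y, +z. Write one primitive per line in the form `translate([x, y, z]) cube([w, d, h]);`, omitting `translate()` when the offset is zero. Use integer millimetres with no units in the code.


cube([85, 20, 647]);
translate([542, 0, 0]) cube([85, 20, 647]);
translate([85, 0, 0]) cube([457, 20, 85]);
translate([85, 0, 562]) cube([457, 20, 85]);


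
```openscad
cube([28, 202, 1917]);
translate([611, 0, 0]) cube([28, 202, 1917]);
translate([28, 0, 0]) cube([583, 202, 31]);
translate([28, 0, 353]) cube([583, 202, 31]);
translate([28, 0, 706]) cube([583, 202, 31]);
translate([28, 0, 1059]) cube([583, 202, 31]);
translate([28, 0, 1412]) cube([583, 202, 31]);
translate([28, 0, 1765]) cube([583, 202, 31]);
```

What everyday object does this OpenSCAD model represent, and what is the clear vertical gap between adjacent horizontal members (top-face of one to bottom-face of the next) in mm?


A bookshelf. The clear shelf gap is 322 mm.

Two tall side panels with 6 horizontal boards between them — a bookshelf. The first two shelf undersides are at z = 0 and z = 353; with shelf thickness 31, the clear gap is 353 − 0 − 31 = 322 mm.
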